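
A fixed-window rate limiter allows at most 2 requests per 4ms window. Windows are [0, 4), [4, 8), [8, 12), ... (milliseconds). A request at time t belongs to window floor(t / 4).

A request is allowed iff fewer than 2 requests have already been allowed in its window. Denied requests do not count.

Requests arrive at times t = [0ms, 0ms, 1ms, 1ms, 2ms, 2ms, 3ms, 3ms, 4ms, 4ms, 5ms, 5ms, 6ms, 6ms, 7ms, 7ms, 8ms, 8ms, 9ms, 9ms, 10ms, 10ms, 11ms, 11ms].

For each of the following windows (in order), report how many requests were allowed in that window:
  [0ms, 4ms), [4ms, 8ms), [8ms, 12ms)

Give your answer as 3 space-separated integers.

Processing requests:
  req#1 t=0ms (window 0): ALLOW
  req#2 t=0ms (window 0): ALLOW
  req#3 t=1ms (window 0): DENY
  req#4 t=1ms (window 0): DENY
  req#5 t=2ms (window 0): DENY
  req#6 t=2ms (window 0): DENY
  req#7 t=3ms (window 0): DENY
  req#8 t=3ms (window 0): DENY
  req#9 t=4ms (window 1): ALLOW
  req#10 t=4ms (window 1): ALLOW
  req#11 t=5ms (window 1): DENY
  req#12 t=5ms (window 1): DENY
  req#13 t=6ms (window 1): DENY
  req#14 t=6ms (window 1): DENY
  req#15 t=7ms (window 1): DENY
  req#16 t=7ms (window 1): DENY
  req#17 t=8ms (window 2): ALLOW
  req#18 t=8ms (window 2): ALLOW
  req#19 t=9ms (window 2): DENY
  req#20 t=9ms (window 2): DENY
  req#21 t=10ms (window 2): DENY
  req#22 t=10ms (window 2): DENY
  req#23 t=11ms (window 2): DENY
  req#24 t=11ms (window 2): DENY

Allowed counts by window: 2 2 2

Answer: 2 2 2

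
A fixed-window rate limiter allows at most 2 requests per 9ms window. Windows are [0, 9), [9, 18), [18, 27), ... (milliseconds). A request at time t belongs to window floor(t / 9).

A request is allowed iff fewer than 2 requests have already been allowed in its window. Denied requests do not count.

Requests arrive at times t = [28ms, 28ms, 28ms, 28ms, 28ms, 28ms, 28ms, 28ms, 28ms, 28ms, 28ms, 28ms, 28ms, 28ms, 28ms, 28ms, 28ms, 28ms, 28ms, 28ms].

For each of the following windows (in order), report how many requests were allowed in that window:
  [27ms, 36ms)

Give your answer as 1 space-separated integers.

Answer: 2

Derivation:
Processing requests:
  req#1 t=28ms (window 3): ALLOW
  req#2 t=28ms (window 3): ALLOW
  req#3 t=28ms (window 3): DENY
  req#4 t=28ms (window 3): DENY
  req#5 t=28ms (window 3): DENY
  req#6 t=28ms (window 3): DENY
  req#7 t=28ms (window 3): DENY
  req#8 t=28ms (window 3): DENY
  req#9 t=28ms (window 3): DENY
  req#10 t=28ms (window 3): DENY
  req#11 t=28ms (window 3): DENY
  req#12 t=28ms (window 3): DENY
  req#13 t=28ms (window 3): DENY
  req#14 t=28ms (window 3): DENY
  req#15 t=28ms (window 3): DENY
  req#16 t=28ms (window 3): DENY
  req#17 t=28ms (window 3): DENY
  req#18 t=28ms (window 3): DENY
  req#19 t=28ms (window 3): DENY
  req#20 t=28ms (window 3): DENY

Allowed counts by window: 2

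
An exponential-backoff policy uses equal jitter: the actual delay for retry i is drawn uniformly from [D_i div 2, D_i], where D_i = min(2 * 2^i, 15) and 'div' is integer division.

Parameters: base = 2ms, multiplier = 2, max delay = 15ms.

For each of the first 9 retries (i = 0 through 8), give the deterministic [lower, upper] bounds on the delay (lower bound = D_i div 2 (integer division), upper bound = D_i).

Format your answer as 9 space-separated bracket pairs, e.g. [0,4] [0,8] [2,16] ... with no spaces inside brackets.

Computing bounds per retry:
  i=0: D_i=min(2*2^0,15)=2, bounds=[1,2]
  i=1: D_i=min(2*2^1,15)=4, bounds=[2,4]
  i=2: D_i=min(2*2^2,15)=8, bounds=[4,8]
  i=3: D_i=min(2*2^3,15)=15, bounds=[7,15]
  i=4: D_i=min(2*2^4,15)=15, bounds=[7,15]
  i=5: D_i=min(2*2^5,15)=15, bounds=[7,15]
  i=6: D_i=min(2*2^6,15)=15, bounds=[7,15]
  i=7: D_i=min(2*2^7,15)=15, bounds=[7,15]
  i=8: D_i=min(2*2^8,15)=15, bounds=[7,15]

Answer: [1,2] [2,4] [4,8] [7,15] [7,15] [7,15] [7,15] [7,15] [7,15]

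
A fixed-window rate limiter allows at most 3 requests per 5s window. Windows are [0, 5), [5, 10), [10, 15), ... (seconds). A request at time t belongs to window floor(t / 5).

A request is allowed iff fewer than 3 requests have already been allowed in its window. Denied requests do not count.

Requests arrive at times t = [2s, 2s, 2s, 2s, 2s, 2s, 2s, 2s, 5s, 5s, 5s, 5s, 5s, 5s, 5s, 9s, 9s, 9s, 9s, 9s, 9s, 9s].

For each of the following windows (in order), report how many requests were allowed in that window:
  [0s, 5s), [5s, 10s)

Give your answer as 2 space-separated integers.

Answer: 3 3

Derivation:
Processing requests:
  req#1 t=2s (window 0): ALLOW
  req#2 t=2s (window 0): ALLOW
  req#3 t=2s (window 0): ALLOW
  req#4 t=2s (window 0): DENY
  req#5 t=2s (window 0): DENY
  req#6 t=2s (window 0): DENY
  req#7 t=2s (window 0): DENY
  req#8 t=2s (window 0): DENY
  req#9 t=5s (window 1): ALLOW
  req#10 t=5s (window 1): ALLOW
  req#11 t=5s (window 1): ALLOW
  req#12 t=5s (window 1): DENY
  req#13 t=5s (window 1): DENY
  req#14 t=5s (window 1): DENY
  req#15 t=5s (window 1): DENY
  req#16 t=9s (window 1): DENY
  req#17 t=9s (window 1): DENY
  req#18 t=9s (window 1): DENY
  req#19 t=9s (window 1): DENY
  req#20 t=9s (window 1): DENY
  req#21 t=9s (window 1): DENY
  req#22 t=9s (window 1): DENY

Allowed counts by window: 3 3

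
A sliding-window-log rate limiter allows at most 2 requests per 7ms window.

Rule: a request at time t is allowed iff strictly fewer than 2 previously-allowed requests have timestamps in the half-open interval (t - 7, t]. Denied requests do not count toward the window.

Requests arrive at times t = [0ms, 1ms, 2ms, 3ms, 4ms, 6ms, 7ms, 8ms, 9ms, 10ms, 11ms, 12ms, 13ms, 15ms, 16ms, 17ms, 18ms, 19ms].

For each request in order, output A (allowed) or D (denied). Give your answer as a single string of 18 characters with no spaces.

Tracking allowed requests in the window:
  req#1 t=0ms: ALLOW
  req#2 t=1ms: ALLOW
  req#3 t=2ms: DENY
  req#4 t=3ms: DENY
  req#5 t=4ms: DENY
  req#6 t=6ms: DENY
  req#7 t=7ms: ALLOW
  req#8 t=8ms: ALLOW
  req#9 t=9ms: DENY
  req#10 t=10ms: DENY
  req#11 t=11ms: DENY
  req#12 t=12ms: DENY
  req#13 t=13ms: DENY
  req#14 t=15ms: ALLOW
  req#15 t=16ms: ALLOW
  req#16 t=17ms: DENY
  req#17 t=18ms: DENY
  req#18 t=19ms: DENY

Answer: AADDDDAADDDDDAADDD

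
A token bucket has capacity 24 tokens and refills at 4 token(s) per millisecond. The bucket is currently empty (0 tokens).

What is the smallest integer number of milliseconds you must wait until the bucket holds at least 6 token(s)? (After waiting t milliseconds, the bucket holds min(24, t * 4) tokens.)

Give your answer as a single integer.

Need t * 4 >= 6, so t >= 6/4.
Smallest integer t = ceil(6/4) = 2.

Answer: 2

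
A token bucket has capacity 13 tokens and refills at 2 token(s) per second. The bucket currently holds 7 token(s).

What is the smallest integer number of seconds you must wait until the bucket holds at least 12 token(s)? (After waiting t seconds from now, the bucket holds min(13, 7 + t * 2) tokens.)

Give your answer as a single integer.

Need 7 + t * 2 >= 12, so t >= 5/2.
Smallest integer t = ceil(5/2) = 3.

Answer: 3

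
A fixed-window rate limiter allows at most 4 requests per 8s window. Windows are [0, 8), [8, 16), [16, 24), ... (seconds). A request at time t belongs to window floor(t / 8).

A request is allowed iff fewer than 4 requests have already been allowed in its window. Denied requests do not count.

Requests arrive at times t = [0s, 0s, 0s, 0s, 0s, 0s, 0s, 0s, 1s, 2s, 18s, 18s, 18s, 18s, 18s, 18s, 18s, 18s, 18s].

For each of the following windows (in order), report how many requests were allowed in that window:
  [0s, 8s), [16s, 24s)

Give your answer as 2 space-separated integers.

Answer: 4 4

Derivation:
Processing requests:
  req#1 t=0s (window 0): ALLOW
  req#2 t=0s (window 0): ALLOW
  req#3 t=0s (window 0): ALLOW
  req#4 t=0s (window 0): ALLOW
  req#5 t=0s (window 0): DENY
  req#6 t=0s (window 0): DENY
  req#7 t=0s (window 0): DENY
  req#8 t=0s (window 0): DENY
  req#9 t=1s (window 0): DENY
  req#10 t=2s (window 0): DENY
  req#11 t=18s (window 2): ALLOW
  req#12 t=18s (window 2): ALLOW
  req#13 t=18s (window 2): ALLOW
  req#14 t=18s (window 2): ALLOW
  req#15 t=18s (window 2): DENY
  req#16 t=18s (window 2): DENY
  req#17 t=18s (window 2): DENY
  req#18 t=18s (window 2): DENY
  req#19 t=18s (window 2): DENY

Allowed counts by window: 4 4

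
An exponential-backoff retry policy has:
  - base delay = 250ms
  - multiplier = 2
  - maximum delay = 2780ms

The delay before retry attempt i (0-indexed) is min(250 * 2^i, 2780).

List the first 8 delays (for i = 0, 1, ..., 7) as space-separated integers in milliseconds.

Computing each delay:
  i=0: min(250*2^0, 2780) = 250
  i=1: min(250*2^1, 2780) = 500
  i=2: min(250*2^2, 2780) = 1000
  i=3: min(250*2^3, 2780) = 2000
  i=4: min(250*2^4, 2780) = 2780
  i=5: min(250*2^5, 2780) = 2780
  i=6: min(250*2^6, 2780) = 2780
  i=7: min(250*2^7, 2780) = 2780

Answer: 250 500 1000 2000 2780 2780 2780 2780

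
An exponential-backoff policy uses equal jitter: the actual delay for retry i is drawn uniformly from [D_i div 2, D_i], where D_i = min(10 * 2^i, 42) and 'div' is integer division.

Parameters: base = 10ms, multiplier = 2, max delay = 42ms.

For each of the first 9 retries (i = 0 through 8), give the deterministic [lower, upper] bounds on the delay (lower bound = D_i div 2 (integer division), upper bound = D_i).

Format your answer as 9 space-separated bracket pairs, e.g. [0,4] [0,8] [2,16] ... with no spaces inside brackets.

Computing bounds per retry:
  i=0: D_i=min(10*2^0,42)=10, bounds=[5,10]
  i=1: D_i=min(10*2^1,42)=20, bounds=[10,20]
  i=2: D_i=min(10*2^2,42)=40, bounds=[20,40]
  i=3: D_i=min(10*2^3,42)=42, bounds=[21,42]
  i=4: D_i=min(10*2^4,42)=42, bounds=[21,42]
  i=5: D_i=min(10*2^5,42)=42, bounds=[21,42]
  i=6: D_i=min(10*2^6,42)=42, bounds=[21,42]
  i=7: D_i=min(10*2^7,42)=42, bounds=[21,42]
  i=8: D_i=min(10*2^8,42)=42, bounds=[21,42]

Answer: [5,10] [10,20] [20,40] [21,42] [21,42] [21,42] [21,42] [21,42] [21,42]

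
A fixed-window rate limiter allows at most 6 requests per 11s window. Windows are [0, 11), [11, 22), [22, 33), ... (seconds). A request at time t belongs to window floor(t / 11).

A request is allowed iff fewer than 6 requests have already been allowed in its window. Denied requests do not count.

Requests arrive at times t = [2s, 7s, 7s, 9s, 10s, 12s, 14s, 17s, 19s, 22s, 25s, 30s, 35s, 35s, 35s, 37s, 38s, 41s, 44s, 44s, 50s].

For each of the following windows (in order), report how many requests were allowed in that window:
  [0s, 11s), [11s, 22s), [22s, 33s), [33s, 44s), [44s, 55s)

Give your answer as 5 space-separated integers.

Processing requests:
  req#1 t=2s (window 0): ALLOW
  req#2 t=7s (window 0): ALLOW
  req#3 t=7s (window 0): ALLOW
  req#4 t=9s (window 0): ALLOW
  req#5 t=10s (window 0): ALLOW
  req#6 t=12s (window 1): ALLOW
  req#7 t=14s (window 1): ALLOW
  req#8 t=17s (window 1): ALLOW
  req#9 t=19s (window 1): ALLOW
  req#10 t=22s (window 2): ALLOW
  req#11 t=25s (window 2): ALLOW
  req#12 t=30s (window 2): ALLOW
  req#13 t=35s (window 3): ALLOW
  req#14 t=35s (window 3): ALLOW
  req#15 t=35s (window 3): ALLOW
  req#16 t=37s (window 3): ALLOW
  req#17 t=38s (window 3): ALLOW
  req#18 t=41s (window 3): ALLOW
  req#19 t=44s (window 4): ALLOW
  req#20 t=44s (window 4): ALLOW
  req#21 t=50s (window 4): ALLOW

Allowed counts by window: 5 4 3 6 3

Answer: 5 4 3 6 3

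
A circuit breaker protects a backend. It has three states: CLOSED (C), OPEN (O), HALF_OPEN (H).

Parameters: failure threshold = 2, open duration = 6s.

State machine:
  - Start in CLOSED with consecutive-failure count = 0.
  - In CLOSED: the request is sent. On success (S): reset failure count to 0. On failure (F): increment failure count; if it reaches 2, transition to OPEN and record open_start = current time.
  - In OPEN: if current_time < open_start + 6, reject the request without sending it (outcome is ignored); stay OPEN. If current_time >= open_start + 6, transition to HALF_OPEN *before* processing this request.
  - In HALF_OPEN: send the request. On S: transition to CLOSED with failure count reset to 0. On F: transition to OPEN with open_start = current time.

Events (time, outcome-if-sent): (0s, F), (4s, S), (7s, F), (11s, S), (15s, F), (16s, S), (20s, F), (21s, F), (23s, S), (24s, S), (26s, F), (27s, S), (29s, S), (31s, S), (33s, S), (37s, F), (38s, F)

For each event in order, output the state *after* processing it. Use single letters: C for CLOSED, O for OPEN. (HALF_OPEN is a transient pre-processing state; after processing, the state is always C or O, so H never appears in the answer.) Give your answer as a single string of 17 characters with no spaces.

State after each event:
  event#1 t=0s outcome=F: state=CLOSED
  event#2 t=4s outcome=S: state=CLOSED
  event#3 t=7s outcome=F: state=CLOSED
  event#4 t=11s outcome=S: state=CLOSED
  event#5 t=15s outcome=F: state=CLOSED
  event#6 t=16s outcome=S: state=CLOSED
  event#7 t=20s outcome=F: state=CLOSED
  event#8 t=21s outcome=F: state=OPEN
  event#9 t=23s outcome=S: state=OPEN
  event#10 t=24s outcome=S: state=OPEN
  event#11 t=26s outcome=F: state=OPEN
  event#12 t=27s outcome=S: state=CLOSED
  event#13 t=29s outcome=S: state=CLOSED
  event#14 t=31s outcome=S: state=CLOSED
  event#15 t=33s outcome=S: state=CLOSED
  event#16 t=37s outcome=F: state=CLOSED
  event#17 t=38s outcome=F: state=OPEN

Answer: CCCCCCCOOOOCCCCCO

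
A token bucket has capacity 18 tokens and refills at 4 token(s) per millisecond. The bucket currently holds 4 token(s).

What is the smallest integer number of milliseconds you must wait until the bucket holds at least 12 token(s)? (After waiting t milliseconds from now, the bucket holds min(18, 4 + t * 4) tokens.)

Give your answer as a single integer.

Need 4 + t * 4 >= 12, so t >= 8/4.
Smallest integer t = ceil(8/4) = 2.

Answer: 2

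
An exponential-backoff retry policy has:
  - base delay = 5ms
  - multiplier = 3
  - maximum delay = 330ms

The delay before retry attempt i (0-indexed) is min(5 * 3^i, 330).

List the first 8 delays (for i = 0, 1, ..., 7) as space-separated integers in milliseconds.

Answer: 5 15 45 135 330 330 330 330

Derivation:
Computing each delay:
  i=0: min(5*3^0, 330) = 5
  i=1: min(5*3^1, 330) = 15
  i=2: min(5*3^2, 330) = 45
  i=3: min(5*3^3, 330) = 135
  i=4: min(5*3^4, 330) = 330
  i=5: min(5*3^5, 330) = 330
  i=6: min(5*3^6, 330) = 330
  i=7: min(5*3^7, 330) = 330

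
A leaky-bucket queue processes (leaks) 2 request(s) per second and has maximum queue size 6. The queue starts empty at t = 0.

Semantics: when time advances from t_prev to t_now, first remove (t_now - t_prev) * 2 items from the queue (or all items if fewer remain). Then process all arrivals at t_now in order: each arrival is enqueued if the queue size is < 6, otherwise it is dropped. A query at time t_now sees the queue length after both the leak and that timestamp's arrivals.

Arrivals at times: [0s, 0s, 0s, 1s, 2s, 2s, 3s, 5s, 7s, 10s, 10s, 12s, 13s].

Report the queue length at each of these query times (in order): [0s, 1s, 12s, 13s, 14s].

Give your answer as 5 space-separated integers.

Queue lengths at query times:
  query t=0s: backlog = 3
  query t=1s: backlog = 2
  query t=12s: backlog = 1
  query t=13s: backlog = 1
  query t=14s: backlog = 0

Answer: 3 2 1 1 0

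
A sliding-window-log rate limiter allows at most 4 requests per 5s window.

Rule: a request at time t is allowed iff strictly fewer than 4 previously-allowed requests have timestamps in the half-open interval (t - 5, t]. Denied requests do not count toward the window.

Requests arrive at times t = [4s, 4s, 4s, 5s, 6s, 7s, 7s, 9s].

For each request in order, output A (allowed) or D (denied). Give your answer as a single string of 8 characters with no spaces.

Answer: AAAADDDA

Derivation:
Tracking allowed requests in the window:
  req#1 t=4s: ALLOW
  req#2 t=4s: ALLOW
  req#3 t=4s: ALLOW
  req#4 t=5s: ALLOW
  req#5 t=6s: DENY
  req#6 t=7s: DENY
  req#7 t=7s: DENY
  req#8 t=9s: ALLOW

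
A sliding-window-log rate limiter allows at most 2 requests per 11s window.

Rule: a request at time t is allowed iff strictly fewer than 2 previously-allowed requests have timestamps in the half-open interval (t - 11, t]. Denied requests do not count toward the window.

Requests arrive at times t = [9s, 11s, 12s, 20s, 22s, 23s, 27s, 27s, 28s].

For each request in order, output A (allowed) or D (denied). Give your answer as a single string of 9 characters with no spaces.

Answer: AADAADDDD

Derivation:
Tracking allowed requests in the window:
  req#1 t=9s: ALLOW
  req#2 t=11s: ALLOW
  req#3 t=12s: DENY
  req#4 t=20s: ALLOW
  req#5 t=22s: ALLOW
  req#6 t=23s: DENY
  req#7 t=27s: DENY
  req#8 t=27s: DENY
  req#9 t=28s: DENY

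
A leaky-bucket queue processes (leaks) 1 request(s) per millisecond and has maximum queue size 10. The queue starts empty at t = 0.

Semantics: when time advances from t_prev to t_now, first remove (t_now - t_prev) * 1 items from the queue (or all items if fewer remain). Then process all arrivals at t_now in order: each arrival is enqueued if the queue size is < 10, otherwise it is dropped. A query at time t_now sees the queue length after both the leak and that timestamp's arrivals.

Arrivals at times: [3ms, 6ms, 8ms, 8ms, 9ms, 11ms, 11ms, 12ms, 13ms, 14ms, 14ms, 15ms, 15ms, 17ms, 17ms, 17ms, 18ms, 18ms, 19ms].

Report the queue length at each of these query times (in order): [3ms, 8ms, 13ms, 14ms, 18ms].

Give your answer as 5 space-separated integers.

Answer: 1 2 2 3 6

Derivation:
Queue lengths at query times:
  query t=3ms: backlog = 1
  query t=8ms: backlog = 2
  query t=13ms: backlog = 2
  query t=14ms: backlog = 3
  query t=18ms: backlog = 6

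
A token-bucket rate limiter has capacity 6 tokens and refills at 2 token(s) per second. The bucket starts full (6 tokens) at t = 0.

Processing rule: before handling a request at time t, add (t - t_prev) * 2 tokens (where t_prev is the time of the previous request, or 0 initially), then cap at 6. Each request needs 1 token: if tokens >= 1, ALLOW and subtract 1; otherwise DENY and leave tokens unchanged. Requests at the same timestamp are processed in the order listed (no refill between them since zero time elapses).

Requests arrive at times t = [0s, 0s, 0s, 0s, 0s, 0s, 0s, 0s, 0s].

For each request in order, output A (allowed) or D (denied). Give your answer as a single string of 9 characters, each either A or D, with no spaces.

Answer: AAAAAADDD

Derivation:
Simulating step by step:
  req#1 t=0s: ALLOW
  req#2 t=0s: ALLOW
  req#3 t=0s: ALLOW
  req#4 t=0s: ALLOW
  req#5 t=0s: ALLOW
  req#6 t=0s: ALLOW
  req#7 t=0s: DENY
  req#8 t=0s: DENY
  req#9 t=0s: DENY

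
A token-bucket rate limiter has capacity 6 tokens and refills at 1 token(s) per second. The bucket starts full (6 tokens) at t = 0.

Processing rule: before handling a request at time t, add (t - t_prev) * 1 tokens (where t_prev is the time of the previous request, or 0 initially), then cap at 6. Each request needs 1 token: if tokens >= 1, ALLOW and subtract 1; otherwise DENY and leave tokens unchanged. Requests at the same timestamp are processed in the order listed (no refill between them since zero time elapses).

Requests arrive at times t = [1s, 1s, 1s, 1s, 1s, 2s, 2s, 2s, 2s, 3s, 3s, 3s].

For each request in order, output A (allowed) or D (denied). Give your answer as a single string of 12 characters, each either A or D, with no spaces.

Answer: AAAAAAADDADD

Derivation:
Simulating step by step:
  req#1 t=1s: ALLOW
  req#2 t=1s: ALLOW
  req#3 t=1s: ALLOW
  req#4 t=1s: ALLOW
  req#5 t=1s: ALLOW
  req#6 t=2s: ALLOW
  req#7 t=2s: ALLOW
  req#8 t=2s: DENY
  req#9 t=2s: DENY
  req#10 t=3s: ALLOW
  req#11 t=3s: DENY
  req#12 t=3s: DENY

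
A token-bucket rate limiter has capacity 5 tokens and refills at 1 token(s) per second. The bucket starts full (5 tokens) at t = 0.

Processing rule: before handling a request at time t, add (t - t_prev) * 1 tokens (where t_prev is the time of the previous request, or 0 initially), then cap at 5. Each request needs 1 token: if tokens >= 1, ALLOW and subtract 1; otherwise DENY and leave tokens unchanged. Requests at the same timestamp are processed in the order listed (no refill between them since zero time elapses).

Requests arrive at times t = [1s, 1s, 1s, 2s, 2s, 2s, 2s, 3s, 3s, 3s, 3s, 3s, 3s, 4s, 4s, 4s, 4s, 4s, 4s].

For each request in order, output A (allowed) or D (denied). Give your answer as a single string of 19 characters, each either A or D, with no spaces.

Simulating step by step:
  req#1 t=1s: ALLOW
  req#2 t=1s: ALLOW
  req#3 t=1s: ALLOW
  req#4 t=2s: ALLOW
  req#5 t=2s: ALLOW
  req#6 t=2s: ALLOW
  req#7 t=2s: DENY
  req#8 t=3s: ALLOW
  req#9 t=3s: DENY
  req#10 t=3s: DENY
  req#11 t=3s: DENY
  req#12 t=3s: DENY
  req#13 t=3s: DENY
  req#14 t=4s: ALLOW
  req#15 t=4s: DENY
  req#16 t=4s: DENY
  req#17 t=4s: DENY
  req#18 t=4s: DENY
  req#19 t=4s: DENY

Answer: AAAAAADADDDDDADDDDD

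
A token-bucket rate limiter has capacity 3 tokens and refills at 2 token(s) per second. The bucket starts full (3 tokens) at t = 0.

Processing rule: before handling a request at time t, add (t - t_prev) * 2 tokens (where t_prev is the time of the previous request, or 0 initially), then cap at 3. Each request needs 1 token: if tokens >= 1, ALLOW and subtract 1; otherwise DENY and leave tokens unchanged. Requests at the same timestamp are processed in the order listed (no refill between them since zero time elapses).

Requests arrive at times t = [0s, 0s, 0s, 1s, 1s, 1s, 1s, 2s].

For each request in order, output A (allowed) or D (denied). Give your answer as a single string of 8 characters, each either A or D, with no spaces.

Answer: AAAAADDA

Derivation:
Simulating step by step:
  req#1 t=0s: ALLOW
  req#2 t=0s: ALLOW
  req#3 t=0s: ALLOW
  req#4 t=1s: ALLOW
  req#5 t=1s: ALLOW
  req#6 t=1s: DENY
  req#7 t=1s: DENY
  req#8 t=2s: ALLOW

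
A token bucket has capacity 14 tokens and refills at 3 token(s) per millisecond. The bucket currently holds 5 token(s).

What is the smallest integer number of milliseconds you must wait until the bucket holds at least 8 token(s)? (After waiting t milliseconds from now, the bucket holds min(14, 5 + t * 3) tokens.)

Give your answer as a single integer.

Need 5 + t * 3 >= 8, so t >= 3/3.
Smallest integer t = ceil(3/3) = 1.

Answer: 1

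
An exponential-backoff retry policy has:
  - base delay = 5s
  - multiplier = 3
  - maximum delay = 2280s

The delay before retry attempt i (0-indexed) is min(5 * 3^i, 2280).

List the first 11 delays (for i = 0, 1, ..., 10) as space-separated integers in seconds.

Computing each delay:
  i=0: min(5*3^0, 2280) = 5
  i=1: min(5*3^1, 2280) = 15
  i=2: min(5*3^2, 2280) = 45
  i=3: min(5*3^3, 2280) = 135
  i=4: min(5*3^4, 2280) = 405
  i=5: min(5*3^5, 2280) = 1215
  i=6: min(5*3^6, 2280) = 2280
  i=7: min(5*3^7, 2280) = 2280
  i=8: min(5*3^8, 2280) = 2280
  i=9: min(5*3^9, 2280) = 2280
  i=10: min(5*3^10, 2280) = 2280

Answer: 5 15 45 135 405 1215 2280 2280 2280 2280 2280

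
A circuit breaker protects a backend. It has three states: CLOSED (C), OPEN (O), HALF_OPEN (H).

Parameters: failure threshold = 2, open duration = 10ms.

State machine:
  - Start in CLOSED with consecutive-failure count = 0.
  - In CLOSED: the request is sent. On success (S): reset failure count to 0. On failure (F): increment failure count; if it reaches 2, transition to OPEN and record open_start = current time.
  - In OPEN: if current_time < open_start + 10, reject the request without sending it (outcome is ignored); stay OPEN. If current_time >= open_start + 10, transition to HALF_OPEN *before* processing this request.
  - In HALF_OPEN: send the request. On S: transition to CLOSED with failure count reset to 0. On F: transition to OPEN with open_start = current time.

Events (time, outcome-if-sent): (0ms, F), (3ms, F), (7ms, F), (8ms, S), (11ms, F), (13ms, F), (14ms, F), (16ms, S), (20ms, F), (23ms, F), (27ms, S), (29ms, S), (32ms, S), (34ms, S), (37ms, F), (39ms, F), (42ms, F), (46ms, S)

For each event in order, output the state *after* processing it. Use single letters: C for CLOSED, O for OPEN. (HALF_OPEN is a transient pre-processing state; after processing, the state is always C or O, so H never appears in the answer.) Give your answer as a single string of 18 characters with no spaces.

Answer: COOOOOOOOOOOOCCOOO

Derivation:
State after each event:
  event#1 t=0ms outcome=F: state=CLOSED
  event#2 t=3ms outcome=F: state=OPEN
  event#3 t=7ms outcome=F: state=OPEN
  event#4 t=8ms outcome=S: state=OPEN
  event#5 t=11ms outcome=F: state=OPEN
  event#6 t=13ms outcome=F: state=OPEN
  event#7 t=14ms outcome=F: state=OPEN
  event#8 t=16ms outcome=S: state=OPEN
  event#9 t=20ms outcome=F: state=OPEN
  event#10 t=23ms outcome=F: state=OPEN
  event#11 t=27ms outcome=S: state=OPEN
  event#12 t=29ms outcome=S: state=OPEN
  event#13 t=32ms outcome=S: state=OPEN
  event#14 t=34ms outcome=S: state=CLOSED
  event#15 t=37ms outcome=F: state=CLOSED
  event#16 t=39ms outcome=F: state=OPEN
  event#17 t=42ms outcome=F: state=OPEN
  event#18 t=46ms outcome=S: state=OPEN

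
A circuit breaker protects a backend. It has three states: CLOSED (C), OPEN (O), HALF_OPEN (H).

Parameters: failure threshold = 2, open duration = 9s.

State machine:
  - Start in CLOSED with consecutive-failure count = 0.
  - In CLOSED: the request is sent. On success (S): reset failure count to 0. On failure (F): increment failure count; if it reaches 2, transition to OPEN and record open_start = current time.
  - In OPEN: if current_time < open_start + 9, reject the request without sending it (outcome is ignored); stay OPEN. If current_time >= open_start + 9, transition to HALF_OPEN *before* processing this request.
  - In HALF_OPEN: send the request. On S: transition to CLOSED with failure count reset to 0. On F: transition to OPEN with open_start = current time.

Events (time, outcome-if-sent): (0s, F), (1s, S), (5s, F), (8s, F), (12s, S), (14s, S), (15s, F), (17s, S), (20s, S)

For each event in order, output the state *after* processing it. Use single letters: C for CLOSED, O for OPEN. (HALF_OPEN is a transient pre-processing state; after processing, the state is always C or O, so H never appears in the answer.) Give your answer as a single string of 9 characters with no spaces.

Answer: CCCOOOOCC

Derivation:
State after each event:
  event#1 t=0s outcome=F: state=CLOSED
  event#2 t=1s outcome=S: state=CLOSED
  event#3 t=5s outcome=F: state=CLOSED
  event#4 t=8s outcome=F: state=OPEN
  event#5 t=12s outcome=S: state=OPEN
  event#6 t=14s outcome=S: state=OPEN
  event#7 t=15s outcome=F: state=OPEN
  event#8 t=17s outcome=S: state=CLOSED
  event#9 t=20s outcome=S: state=CLOSED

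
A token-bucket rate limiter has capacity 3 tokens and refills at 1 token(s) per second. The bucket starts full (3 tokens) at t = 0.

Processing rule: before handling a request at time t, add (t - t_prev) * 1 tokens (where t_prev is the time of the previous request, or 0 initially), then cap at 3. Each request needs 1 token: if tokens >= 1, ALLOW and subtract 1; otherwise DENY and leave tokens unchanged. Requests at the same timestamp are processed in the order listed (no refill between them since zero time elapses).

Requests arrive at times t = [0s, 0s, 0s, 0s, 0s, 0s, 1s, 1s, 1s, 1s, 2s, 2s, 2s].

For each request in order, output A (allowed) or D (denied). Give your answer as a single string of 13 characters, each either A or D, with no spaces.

Simulating step by step:
  req#1 t=0s: ALLOW
  req#2 t=0s: ALLOW
  req#3 t=0s: ALLOW
  req#4 t=0s: DENY
  req#5 t=0s: DENY
  req#6 t=0s: DENY
  req#7 t=1s: ALLOW
  req#8 t=1s: DENY
  req#9 t=1s: DENY
  req#10 t=1s: DENY
  req#11 t=2s: ALLOW
  req#12 t=2s: DENY
  req#13 t=2s: DENY

Answer: AAADDDADDDADD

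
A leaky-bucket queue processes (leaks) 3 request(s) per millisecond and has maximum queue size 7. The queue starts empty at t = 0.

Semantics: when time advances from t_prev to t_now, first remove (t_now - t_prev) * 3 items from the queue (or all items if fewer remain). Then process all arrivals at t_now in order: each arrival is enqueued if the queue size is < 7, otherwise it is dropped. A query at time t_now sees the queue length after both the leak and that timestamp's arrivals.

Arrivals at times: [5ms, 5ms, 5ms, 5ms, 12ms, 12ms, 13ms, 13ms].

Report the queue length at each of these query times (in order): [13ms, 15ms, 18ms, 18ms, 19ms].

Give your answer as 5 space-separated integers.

Answer: 2 0 0 0 0

Derivation:
Queue lengths at query times:
  query t=13ms: backlog = 2
  query t=15ms: backlog = 0
  query t=18ms: backlog = 0
  query t=18ms: backlog = 0
  query t=19ms: backlog = 0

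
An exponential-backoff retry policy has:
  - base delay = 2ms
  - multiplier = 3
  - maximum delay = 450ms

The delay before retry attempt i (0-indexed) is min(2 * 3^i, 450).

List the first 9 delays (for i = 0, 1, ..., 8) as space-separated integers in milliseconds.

Computing each delay:
  i=0: min(2*3^0, 450) = 2
  i=1: min(2*3^1, 450) = 6
  i=2: min(2*3^2, 450) = 18
  i=3: min(2*3^3, 450) = 54
  i=4: min(2*3^4, 450) = 162
  i=5: min(2*3^5, 450) = 450
  i=6: min(2*3^6, 450) = 450
  i=7: min(2*3^7, 450) = 450
  i=8: min(2*3^8, 450) = 450

Answer: 2 6 18 54 162 450 450 450 450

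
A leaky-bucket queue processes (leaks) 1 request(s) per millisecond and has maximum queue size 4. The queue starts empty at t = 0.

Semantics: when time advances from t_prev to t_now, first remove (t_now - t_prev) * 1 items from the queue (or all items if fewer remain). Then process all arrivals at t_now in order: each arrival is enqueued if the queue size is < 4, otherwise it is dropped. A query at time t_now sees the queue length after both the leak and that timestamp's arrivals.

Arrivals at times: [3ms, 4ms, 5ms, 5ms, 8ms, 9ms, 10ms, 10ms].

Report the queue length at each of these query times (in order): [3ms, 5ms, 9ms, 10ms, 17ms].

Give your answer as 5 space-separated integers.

Answer: 1 2 1 2 0

Derivation:
Queue lengths at query times:
  query t=3ms: backlog = 1
  query t=5ms: backlog = 2
  query t=9ms: backlog = 1
  query t=10ms: backlog = 2
  query t=17ms: backlog = 0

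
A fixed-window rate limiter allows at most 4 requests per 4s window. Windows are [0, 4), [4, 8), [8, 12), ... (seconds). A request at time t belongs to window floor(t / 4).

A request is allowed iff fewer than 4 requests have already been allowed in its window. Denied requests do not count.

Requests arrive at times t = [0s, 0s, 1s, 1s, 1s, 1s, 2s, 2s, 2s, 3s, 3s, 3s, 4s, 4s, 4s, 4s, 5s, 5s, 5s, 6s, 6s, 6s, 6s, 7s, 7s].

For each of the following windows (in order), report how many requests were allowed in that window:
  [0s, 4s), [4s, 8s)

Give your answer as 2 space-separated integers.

Answer: 4 4

Derivation:
Processing requests:
  req#1 t=0s (window 0): ALLOW
  req#2 t=0s (window 0): ALLOW
  req#3 t=1s (window 0): ALLOW
  req#4 t=1s (window 0): ALLOW
  req#5 t=1s (window 0): DENY
  req#6 t=1s (window 0): DENY
  req#7 t=2s (window 0): DENY
  req#8 t=2s (window 0): DENY
  req#9 t=2s (window 0): DENY
  req#10 t=3s (window 0): DENY
  req#11 t=3s (window 0): DENY
  req#12 t=3s (window 0): DENY
  req#13 t=4s (window 1): ALLOW
  req#14 t=4s (window 1): ALLOW
  req#15 t=4s (window 1): ALLOW
  req#16 t=4s (window 1): ALLOW
  req#17 t=5s (window 1): DENY
  req#18 t=5s (window 1): DENY
  req#19 t=5s (window 1): DENY
  req#20 t=6s (window 1): DENY
  req#21 t=6s (window 1): DENY
  req#22 t=6s (window 1): DENY
  req#23 t=6s (window 1): DENY
  req#24 t=7s (window 1): DENY
  req#25 t=7s (window 1): DENY

Allowed counts by window: 4 4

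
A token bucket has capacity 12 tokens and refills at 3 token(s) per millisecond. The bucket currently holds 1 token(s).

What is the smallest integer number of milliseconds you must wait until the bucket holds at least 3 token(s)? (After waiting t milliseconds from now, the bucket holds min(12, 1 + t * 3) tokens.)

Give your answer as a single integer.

Answer: 1

Derivation:
Need 1 + t * 3 >= 3, so t >= 2/3.
Smallest integer t = ceil(2/3) = 1.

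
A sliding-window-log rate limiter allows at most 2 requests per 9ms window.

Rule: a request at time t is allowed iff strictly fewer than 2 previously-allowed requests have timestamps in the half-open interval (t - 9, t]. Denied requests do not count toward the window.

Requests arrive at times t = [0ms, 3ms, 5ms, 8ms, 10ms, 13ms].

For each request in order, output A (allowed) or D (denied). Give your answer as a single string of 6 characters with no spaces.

Tracking allowed requests in the window:
  req#1 t=0ms: ALLOW
  req#2 t=3ms: ALLOW
  req#3 t=5ms: DENY
  req#4 t=8ms: DENY
  req#5 t=10ms: ALLOW
  req#6 t=13ms: ALLOW

Answer: AADDAA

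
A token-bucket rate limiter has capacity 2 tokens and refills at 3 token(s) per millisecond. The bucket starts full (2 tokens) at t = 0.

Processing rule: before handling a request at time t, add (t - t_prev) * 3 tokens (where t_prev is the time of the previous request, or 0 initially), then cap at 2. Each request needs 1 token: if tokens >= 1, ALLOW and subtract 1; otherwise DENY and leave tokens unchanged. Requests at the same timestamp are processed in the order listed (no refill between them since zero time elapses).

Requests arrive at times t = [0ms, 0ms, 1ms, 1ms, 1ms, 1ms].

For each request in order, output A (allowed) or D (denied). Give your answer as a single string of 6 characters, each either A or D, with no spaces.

Answer: AAAADD

Derivation:
Simulating step by step:
  req#1 t=0ms: ALLOW
  req#2 t=0ms: ALLOW
  req#3 t=1ms: ALLOW
  req#4 t=1ms: ALLOW
  req#5 t=1ms: DENY
  req#6 t=1ms: DENY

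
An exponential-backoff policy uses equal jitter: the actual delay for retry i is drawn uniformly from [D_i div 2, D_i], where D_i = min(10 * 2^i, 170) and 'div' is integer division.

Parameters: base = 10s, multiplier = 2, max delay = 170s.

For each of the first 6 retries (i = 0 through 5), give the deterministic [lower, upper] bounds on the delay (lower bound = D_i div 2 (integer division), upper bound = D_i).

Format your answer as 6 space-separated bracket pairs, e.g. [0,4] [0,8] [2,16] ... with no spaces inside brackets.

Answer: [5,10] [10,20] [20,40] [40,80] [80,160] [85,170]

Derivation:
Computing bounds per retry:
  i=0: D_i=min(10*2^0,170)=10, bounds=[5,10]
  i=1: D_i=min(10*2^1,170)=20, bounds=[10,20]
  i=2: D_i=min(10*2^2,170)=40, bounds=[20,40]
  i=3: D_i=min(10*2^3,170)=80, bounds=[40,80]
  i=4: D_i=min(10*2^4,170)=160, bounds=[80,160]
  i=5: D_i=min(10*2^5,170)=170, bounds=[85,170]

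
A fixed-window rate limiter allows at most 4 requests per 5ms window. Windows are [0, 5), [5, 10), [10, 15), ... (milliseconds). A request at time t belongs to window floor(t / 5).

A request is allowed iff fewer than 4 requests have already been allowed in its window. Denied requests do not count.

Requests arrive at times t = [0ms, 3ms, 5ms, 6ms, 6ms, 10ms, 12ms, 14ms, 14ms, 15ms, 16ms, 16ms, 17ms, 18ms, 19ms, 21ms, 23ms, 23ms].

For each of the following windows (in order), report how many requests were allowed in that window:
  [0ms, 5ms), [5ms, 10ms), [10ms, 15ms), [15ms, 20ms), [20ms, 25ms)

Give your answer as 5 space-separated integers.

Answer: 2 3 4 4 3

Derivation:
Processing requests:
  req#1 t=0ms (window 0): ALLOW
  req#2 t=3ms (window 0): ALLOW
  req#3 t=5ms (window 1): ALLOW
  req#4 t=6ms (window 1): ALLOW
  req#5 t=6ms (window 1): ALLOW
  req#6 t=10ms (window 2): ALLOW
  req#7 t=12ms (window 2): ALLOW
  req#8 t=14ms (window 2): ALLOW
  req#9 t=14ms (window 2): ALLOW
  req#10 t=15ms (window 3): ALLOW
  req#11 t=16ms (window 3): ALLOW
  req#12 t=16ms (window 3): ALLOW
  req#13 t=17ms (window 3): ALLOW
  req#14 t=18ms (window 3): DENY
  req#15 t=19ms (window 3): DENY
  req#16 t=21ms (window 4): ALLOW
  req#17 t=23ms (window 4): ALLOW
  req#18 t=23ms (window 4): ALLOW

Allowed counts by window: 2 3 4 4 3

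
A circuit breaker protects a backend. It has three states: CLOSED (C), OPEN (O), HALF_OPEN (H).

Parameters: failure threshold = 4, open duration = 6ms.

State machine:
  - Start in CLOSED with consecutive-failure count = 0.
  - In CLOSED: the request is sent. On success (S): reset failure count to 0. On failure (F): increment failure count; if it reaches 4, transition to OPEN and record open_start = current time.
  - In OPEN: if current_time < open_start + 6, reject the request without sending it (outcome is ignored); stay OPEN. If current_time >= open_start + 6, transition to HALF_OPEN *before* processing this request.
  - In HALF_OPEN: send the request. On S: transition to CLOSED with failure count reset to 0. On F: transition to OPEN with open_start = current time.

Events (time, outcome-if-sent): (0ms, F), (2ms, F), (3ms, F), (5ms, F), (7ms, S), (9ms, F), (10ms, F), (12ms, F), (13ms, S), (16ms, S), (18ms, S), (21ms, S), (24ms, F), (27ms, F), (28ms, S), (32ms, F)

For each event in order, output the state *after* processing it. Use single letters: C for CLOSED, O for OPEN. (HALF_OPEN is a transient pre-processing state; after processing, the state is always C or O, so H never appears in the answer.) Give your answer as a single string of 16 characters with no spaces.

State after each event:
  event#1 t=0ms outcome=F: state=CLOSED
  event#2 t=2ms outcome=F: state=CLOSED
  event#3 t=3ms outcome=F: state=CLOSED
  event#4 t=5ms outcome=F: state=OPEN
  event#5 t=7ms outcome=S: state=OPEN
  event#6 t=9ms outcome=F: state=OPEN
  event#7 t=10ms outcome=F: state=OPEN
  event#8 t=12ms outcome=F: state=OPEN
  event#9 t=13ms outcome=S: state=OPEN
  event#10 t=16ms outcome=S: state=OPEN
  event#11 t=18ms outcome=S: state=CLOSED
  event#12 t=21ms outcome=S: state=CLOSED
  event#13 t=24ms outcome=F: state=CLOSED
  event#14 t=27ms outcome=F: state=CLOSED
  event#15 t=28ms outcome=S: state=CLOSED
  event#16 t=32ms outcome=F: state=CLOSED

Answer: CCCOOOOOOOCCCCCC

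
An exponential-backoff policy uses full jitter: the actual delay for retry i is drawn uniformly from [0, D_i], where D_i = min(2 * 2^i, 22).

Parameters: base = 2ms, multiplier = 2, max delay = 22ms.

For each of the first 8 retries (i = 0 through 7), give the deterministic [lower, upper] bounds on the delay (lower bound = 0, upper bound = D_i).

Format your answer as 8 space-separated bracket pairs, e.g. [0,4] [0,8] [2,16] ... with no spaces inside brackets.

Computing bounds per retry:
  i=0: D_i=min(2*2^0,22)=2, bounds=[0,2]
  i=1: D_i=min(2*2^1,22)=4, bounds=[0,4]
  i=2: D_i=min(2*2^2,22)=8, bounds=[0,8]
  i=3: D_i=min(2*2^3,22)=16, bounds=[0,16]
  i=4: D_i=min(2*2^4,22)=22, bounds=[0,22]
  i=5: D_i=min(2*2^5,22)=22, bounds=[0,22]
  i=6: D_i=min(2*2^6,22)=22, bounds=[0,22]
  i=7: D_i=min(2*2^7,22)=22, bounds=[0,22]

Answer: [0,2] [0,4] [0,8] [0,16] [0,22] [0,22] [0,22] [0,22]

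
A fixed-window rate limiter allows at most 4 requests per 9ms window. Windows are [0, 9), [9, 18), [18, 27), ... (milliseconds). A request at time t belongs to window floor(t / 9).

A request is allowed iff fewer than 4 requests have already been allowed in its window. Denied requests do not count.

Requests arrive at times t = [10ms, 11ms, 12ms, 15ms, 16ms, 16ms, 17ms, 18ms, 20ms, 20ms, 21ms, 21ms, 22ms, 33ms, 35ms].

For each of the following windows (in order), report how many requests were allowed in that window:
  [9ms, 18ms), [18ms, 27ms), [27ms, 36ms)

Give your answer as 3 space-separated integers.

Answer: 4 4 2

Derivation:
Processing requests:
  req#1 t=10ms (window 1): ALLOW
  req#2 t=11ms (window 1): ALLOW
  req#3 t=12ms (window 1): ALLOW
  req#4 t=15ms (window 1): ALLOW
  req#5 t=16ms (window 1): DENY
  req#6 t=16ms (window 1): DENY
  req#7 t=17ms (window 1): DENY
  req#8 t=18ms (window 2): ALLOW
  req#9 t=20ms (window 2): ALLOW
  req#10 t=20ms (window 2): ALLOW
  req#11 t=21ms (window 2): ALLOW
  req#12 t=21ms (window 2): DENY
  req#13 t=22ms (window 2): DENY
  req#14 t=33ms (window 3): ALLOW
  req#15 t=35ms (window 3): ALLOW

Allowed counts by window: 4 4 2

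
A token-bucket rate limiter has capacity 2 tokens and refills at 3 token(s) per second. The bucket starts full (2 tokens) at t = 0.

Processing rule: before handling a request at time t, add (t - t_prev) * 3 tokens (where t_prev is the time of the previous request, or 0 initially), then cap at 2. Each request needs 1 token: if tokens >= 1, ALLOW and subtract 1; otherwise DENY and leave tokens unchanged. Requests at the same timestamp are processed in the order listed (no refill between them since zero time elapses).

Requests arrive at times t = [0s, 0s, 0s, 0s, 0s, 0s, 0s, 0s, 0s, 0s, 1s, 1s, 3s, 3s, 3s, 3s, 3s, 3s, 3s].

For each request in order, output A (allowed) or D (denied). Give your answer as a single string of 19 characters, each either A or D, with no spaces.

Simulating step by step:
  req#1 t=0s: ALLOW
  req#2 t=0s: ALLOW
  req#3 t=0s: DENY
  req#4 t=0s: DENY
  req#5 t=0s: DENY
  req#6 t=0s: DENY
  req#7 t=0s: DENY
  req#8 t=0s: DENY
  req#9 t=0s: DENY
  req#10 t=0s: DENY
  req#11 t=1s: ALLOW
  req#12 t=1s: ALLOW
  req#13 t=3s: ALLOW
  req#14 t=3s: ALLOW
  req#15 t=3s: DENY
  req#16 t=3s: DENY
  req#17 t=3s: DENY
  req#18 t=3s: DENY
  req#19 t=3s: DENY

Answer: AADDDDDDDDAAAADDDDD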